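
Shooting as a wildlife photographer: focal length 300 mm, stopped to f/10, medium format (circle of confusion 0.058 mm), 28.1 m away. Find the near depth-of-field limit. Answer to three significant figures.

23.8 m

Hyperfocal distance H = f²/(N·c) + f = 300²/(10 × 0.058) + 300 = 90000/0.58 + 300 ≈ 155472.4 mm ≈ 155.5 m.
Near limit Dn = s·(H − f)/(H + s − 2f) = 28100 × (155472.4 − 300) / (155472.4 + 28100 − 2 × 300) = 28100 × 155172.4 / 182972.4 ≈ 23831 mm ≈ 23.8 m.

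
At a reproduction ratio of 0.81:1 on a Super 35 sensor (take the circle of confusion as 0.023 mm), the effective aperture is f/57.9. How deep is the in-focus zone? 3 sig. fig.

At magnification m, DoF ≈ 2·N_eff·c/m² = 2 × 57.9 × 0.023 / 0.81² = 2.663 / 0.6561 ≈ 4.06 mm.

4.06 mm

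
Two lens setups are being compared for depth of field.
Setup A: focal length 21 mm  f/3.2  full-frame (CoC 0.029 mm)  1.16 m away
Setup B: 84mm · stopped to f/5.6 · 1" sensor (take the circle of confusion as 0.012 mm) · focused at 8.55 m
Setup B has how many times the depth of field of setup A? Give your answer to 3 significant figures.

2.35

Setup A: H = 21²/(3.2×0.029) + 21 ≈ 4773.2 mm; DoF = Df − Dn = 1525.67 − 935.72 ≈ 589.95 mm.
Setup B: H = 84²/(5.6×0.012) + 84 ≈ 105084.0 mm; DoF = Df − Dn = 9299.8 − 7912.1 ≈ 1387.7 mm.
Ratio = 1387.7 / 589.95 ≈ 2.35.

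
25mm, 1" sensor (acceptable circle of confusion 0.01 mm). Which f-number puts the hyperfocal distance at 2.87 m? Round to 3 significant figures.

Rearrange H = f²/(N·c) + f for N: N = f² / ((H − f)·c).
N = 25² / ((2870 − 25) × 0.01) = 625 / 28.45 ≈ 22.

f/22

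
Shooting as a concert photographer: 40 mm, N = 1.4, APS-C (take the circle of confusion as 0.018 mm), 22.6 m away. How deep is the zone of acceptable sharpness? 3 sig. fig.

Hyperfocal distance H = f²/(N·c) + f = 40²/(1.4 × 0.018) + 40 = 1600/0.0252 + 40 ≈ 63532.1 mm ≈ 63.53 m.
Near limit Dn = s·(H − f)/(H + s − 2f) = 22600 × (63532.1 − 40) / (63532.1 + 22600 − 2 × 40) = 22600 × 63492.1 / 86052.1 ≈ 16675 mm.
Far limit Df = s·(H − f)/(H − s) = 22600 × (63532.1 − 40) / (63532.1 − 22600) = 22600 × 63492.1 / 40932.1 ≈ 35056 mm.
Depth of field = Df − Dn = 35056 − 16675 ≈ 18381 mm ≈ 18.4 m.

18.4 m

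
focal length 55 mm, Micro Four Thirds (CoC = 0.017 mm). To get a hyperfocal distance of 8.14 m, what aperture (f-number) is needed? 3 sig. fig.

f/22

Rearrange H = f²/(N·c) + f for N: N = f² / ((H − f)·c).
N = 55² / ((8140 − 55) × 0.017) = 3025 / 137.4 ≈ 22.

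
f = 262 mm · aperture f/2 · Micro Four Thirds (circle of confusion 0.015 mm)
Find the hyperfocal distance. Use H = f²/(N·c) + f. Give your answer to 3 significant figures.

Hyperfocal distance H = f²/(N·c) + f = 262²/(2 × 0.015) + 262 = 68644/0.03 + 262 ≈ 2288395.3 mm ≈ 2290 m.

2290 m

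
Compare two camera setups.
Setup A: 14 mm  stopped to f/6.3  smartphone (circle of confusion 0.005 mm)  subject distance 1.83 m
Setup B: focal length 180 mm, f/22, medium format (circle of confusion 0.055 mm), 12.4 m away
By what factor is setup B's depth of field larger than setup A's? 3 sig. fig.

Setup A: H = 14²/(6.3×0.005) + 14 ≈ 6236.2 mm; DoF = Df − Dn = 2584.2 − 1416.6 ≈ 1167.6 mm.
Setup B: H = 180²/(22×0.055) + 180 ≈ 26956.9 mm; DoF = Df − Dn = 22809 − 8514 ≈ 14295 mm.
Ratio = 14295 / 1167.6 ≈ 12.2.

12.2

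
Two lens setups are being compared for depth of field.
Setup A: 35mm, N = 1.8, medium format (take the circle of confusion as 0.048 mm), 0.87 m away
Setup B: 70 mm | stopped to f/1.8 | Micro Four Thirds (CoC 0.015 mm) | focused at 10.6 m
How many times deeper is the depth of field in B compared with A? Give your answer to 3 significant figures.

Setup A: H = 35²/(1.8×0.048) + 35 ≈ 14213.2 mm; DoF = Df − Dn = 924.44 − 821.61 ≈ 102.83 mm.
Setup B: H = 70²/(1.8×0.015) + 70 ≈ 181551.5 mm; DoF = Df − Dn = 11252.9 − 10018.7 ≈ 1234.2 mm.
Ratio = 1234.2 / 102.83 ≈ 12.0.

12.0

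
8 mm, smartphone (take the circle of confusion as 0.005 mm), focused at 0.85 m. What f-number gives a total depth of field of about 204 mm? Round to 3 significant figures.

f/1.80

Write h = H − f = f²/(N·c). The thin-lens limits are Dn = s·h/(h + (s−f)) and Df = s·h/(h − (s−f)), so DoF = Df − Dn = 2·s·(s−f)·h / (h² − (s−f)²).
That is a quadratic in h: DoF·h² − 2·s·(s−f)·h − DoF·(s−f)² = 0 ⇒ h = (s−f)·(s + √(s² + DoF²)) / DoF = 842 × (850 + √(850² + 204²)) / 204 = 842 × (850 + 874.137) / 204 ≈ 7116.3 mm.
Then N = f²/(c·h) = 8² / (0.005 × 7116.3) = 64 / 35.581 ≈ 1.80.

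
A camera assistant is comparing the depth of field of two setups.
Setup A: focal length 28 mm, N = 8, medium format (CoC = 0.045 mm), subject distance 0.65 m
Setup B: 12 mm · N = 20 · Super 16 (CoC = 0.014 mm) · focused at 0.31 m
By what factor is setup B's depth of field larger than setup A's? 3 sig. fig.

Setup A: H = 28²/(8×0.045) + 28 ≈ 2205.8 mm; DoF = Df − Dn = 909.87 − 505.60 ≈ 404.27 mm.
Setup B: H = 12²/(20×0.014) + 12 ≈ 526.3 mm; DoF = Df − Dn = 737.12 − 196.27 ≈ 540.85 mm.
Ratio = 540.85 / 404.27 ≈ 1.34.

1.34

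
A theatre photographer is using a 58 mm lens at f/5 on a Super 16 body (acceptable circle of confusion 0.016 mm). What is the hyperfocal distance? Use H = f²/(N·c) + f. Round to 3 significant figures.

Hyperfocal distance H = f²/(N·c) + f = 58²/(5 × 0.016) + 58 = 3364/0.08 + 58 ≈ 42108.0 mm ≈ 42.1 m.

42.1 m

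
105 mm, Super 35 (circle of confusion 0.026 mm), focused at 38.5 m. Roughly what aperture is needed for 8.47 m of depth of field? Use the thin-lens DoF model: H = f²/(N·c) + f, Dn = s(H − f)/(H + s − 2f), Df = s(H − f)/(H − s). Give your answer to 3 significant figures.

f/1.20

Write h = H − f = f²/(N·c). The thin-lens limits are Dn = s·h/(h + (s−f)) and Df = s·h/(h − (s−f)), so DoF = Df − Dn = 2·s·(s−f)·h / (h² − (s−f)²).
That is a quadratic in h: DoF·h² − 2·s·(s−f)·h − DoF·(s−f)² = 0 ⇒ h = (s−f)·(s + √(s² + DoF²)) / DoF = 38395 × (38500 + √(38500² + 8470²)) / 8470 = 38395 × (38500 + 39420.7) / 8470 ≈ 353219 mm.
Then N = f²/(c·h) = 105² / (0.026 × 353219) = 11025 / 9183.7 ≈ 1.20.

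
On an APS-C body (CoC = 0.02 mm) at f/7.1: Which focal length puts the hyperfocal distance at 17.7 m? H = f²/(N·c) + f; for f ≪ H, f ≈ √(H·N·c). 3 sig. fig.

50.1 mm

From H = f²/(N·c) + f, with f ≪ H: f ≈ √(H·N·c) = √(17700 × 7.1 × 0.02) = √2513.4 ≈ 50.13 mm.
The +f correction barely moves this — solving exactly, f² + N·c·f − N·c·H = 0 ⇒ f = (−N·c + √((N·c)² + 4·N·c·H))/2 = (−0.142 + √10054)/2 ≈ 50.063 mm, so f ≈ 50.1 mm.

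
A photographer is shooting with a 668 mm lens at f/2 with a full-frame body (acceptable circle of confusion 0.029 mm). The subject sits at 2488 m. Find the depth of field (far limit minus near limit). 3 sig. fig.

Hyperfocal distance H = f²/(N·c) + f = 668²/(2 × 0.029) + 668 = 446224/0.058 + 668 ≈ 7694185.2 mm ≈ 7694 m.
Near limit Dn = s·(H − f)/(H + s − 2f) = 2488000 × (7694185.2 − 668) / (7694185.2 + 2488000 − 2 × 668) = 2488000 × 7693517.2 / 10180849.2 ≈ 1880145 mm.
Far limit Df = s·(H − f)/(H − s) = 2488000 × (7694185.2 − 668) / (7694185.2 − 2488000) = 2488000 × 7693517.2 / 5206185.2 ≈ 3676679 mm.
Depth of field = Df − Dn = 3676679 − 1880145 ≈ 1796534 mm ≈ 1800 m.

1800 m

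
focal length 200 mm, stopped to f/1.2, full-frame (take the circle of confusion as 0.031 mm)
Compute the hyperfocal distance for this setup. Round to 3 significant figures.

Hyperfocal distance H = f²/(N·c) + f = 200²/(1.2 × 0.031) + 200 = 40000/0.0372 + 200 ≈ 1075468.8 mm ≈ 1080 m.

1080 m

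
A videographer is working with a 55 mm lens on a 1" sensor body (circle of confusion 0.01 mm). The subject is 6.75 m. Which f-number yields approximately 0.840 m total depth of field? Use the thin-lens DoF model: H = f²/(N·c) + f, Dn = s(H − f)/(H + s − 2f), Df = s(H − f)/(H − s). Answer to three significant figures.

Write h = H − f = f²/(N·c). The thin-lens limits are Dn = s·h/(h + (s−f)) and Df = s·h/(h − (s−f)), so DoF = Df − Dn = 2·s·(s−f)·h / (h² − (s−f)²).
That is a quadratic in h: DoF·h² − 2·s·(s−f)·h − DoF·(s−f)² = 0 ⇒ h = (s−f)·(s + √(s² + DoF²)) / DoF = 6695 × (6750 + √(6750² + 840²)) / 840 = 6695 × (6750 + 6802.07) / 840 ≈ 108013 mm.
Then N = f²/(c·h) = 55² / (0.01 × 108013) = 3025 / 1080.1 ≈ 2.80.

f/2.80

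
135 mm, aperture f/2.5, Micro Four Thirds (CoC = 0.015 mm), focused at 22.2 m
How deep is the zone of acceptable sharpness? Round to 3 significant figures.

Hyperfocal distance H = f²/(N·c) + f = 135²/(2.5 × 0.015) + 135 = 18225/0.0375 + 135 ≈ 486135.0 mm ≈ 486.1 m.
Near limit Dn = s·(H − f)/(H + s − 2f) = 22200 × (486135.0 − 135) / (486135.0 + 22200 − 2 × 135) = 22200 × 486000.0 / 508065.0 ≈ 21235.9 mm.
Far limit Df = s·(H − f)/(H − s) = 22200 × (486135.0 − 135) / (486135.0 − 22200) = 22200 × 486000.0 / 463935.0 ≈ 23255.8 mm.
Depth of field = Df − Dn = 23255.8 − 21235.9 ≈ 2019.9 mm ≈ 2.02 m.

2.02 m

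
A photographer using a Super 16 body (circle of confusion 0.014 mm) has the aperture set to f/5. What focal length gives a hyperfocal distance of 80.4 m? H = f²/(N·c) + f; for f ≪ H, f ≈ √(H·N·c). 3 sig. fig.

From H = f²/(N·c) + f, with f ≪ H: f ≈ √(H·N·c) = √(80400 × 5 × 0.014) = √5628.0 ≈ 75.02 mm.
The +f correction barely moves this — solving exactly, f² + N·c·f − N·c·H = 0 ⇒ f = (−N·c + √((N·c)² + 4·N·c·H))/2 = (−0.07 + √22512)/2 ≈ 74.985 mm, so f ≈ 75.0 mm.

75.0 mm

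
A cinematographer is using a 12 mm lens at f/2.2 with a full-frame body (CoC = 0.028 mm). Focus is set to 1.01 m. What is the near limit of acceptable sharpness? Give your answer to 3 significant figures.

0.708 m

Hyperfocal distance H = f²/(N·c) + f = 12²/(2.2 × 0.028) + 12 = 144/0.0616 + 12 ≈ 2349.7 mm ≈ 2.350 m.
Near limit Dn = s·(H − f)/(H + s − 2f) = 1010 × (2349.7 − 12) / (2349.7 + 1010 − 2 × 12) = 1010 × 2337.7 / 3335.7 ≈ 707.82 mm ≈ 0.708 m.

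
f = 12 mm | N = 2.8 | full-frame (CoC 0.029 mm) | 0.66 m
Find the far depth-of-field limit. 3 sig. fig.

1.04 m

Hyperfocal distance H = f²/(N·c) + f = 12²/(2.8 × 0.029) + 12 = 144/0.0812 + 12 ≈ 1785.4 mm ≈ 1.785 m.
Far limit Df = s·(H − f)/(H − s) = 660 × (1785.4 − 12) / (1785.4 − 660) = 660 × 1773.4 / 1125.4 ≈ 1040.0 mm ≈ 1.04 m.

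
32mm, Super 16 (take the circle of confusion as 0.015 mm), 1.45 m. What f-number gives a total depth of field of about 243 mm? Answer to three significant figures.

Write h = H − f = f²/(N·c). The thin-lens limits are Dn = s·h/(h + (s−f)) and Df = s·h/(h − (s−f)), so DoF = Df − Dn = 2·s·(s−f)·h / (h² − (s−f)²).
That is a quadratic in h: DoF·h² − 2·s·(s−f)·h − DoF·(s−f)² = 0 ⇒ h = (s−f)·(s + √(s² + DoF²)) / DoF = 1418 × (1450 + √(1450² + 243²)) / 243 = 1418 × (1450 + 1470.22) / 243 ≈ 17041 mm.
Then N = f²/(c·h) = 32² / (0.015 × 17041) = 1024 / 255.61 ≈ 4.01.

f/4.01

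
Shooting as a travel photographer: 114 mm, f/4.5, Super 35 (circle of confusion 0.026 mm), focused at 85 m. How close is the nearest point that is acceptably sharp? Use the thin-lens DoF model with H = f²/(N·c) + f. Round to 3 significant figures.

48.2 m

Hyperfocal distance H = f²/(N·c) + f = 114²/(4.5 × 0.026) + 114 = 12996/0.117 + 114 ≈ 111190.9 mm ≈ 111.2 m.
Near limit Dn = s·(H − f)/(H + s − 2f) = 85000 × (111190.9 − 114) / (111190.9 + 85000 − 2 × 114) = 85000 × 111076.9 / 195962.9 ≈ 48180 mm ≈ 48.2 m.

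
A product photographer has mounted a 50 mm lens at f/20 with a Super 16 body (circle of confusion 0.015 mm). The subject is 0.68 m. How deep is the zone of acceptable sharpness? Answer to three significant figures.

Hyperfocal distance H = f²/(N·c) + f = 50²/(20 × 0.015) + 50 = 2500/0.3 + 50 ≈ 8383.3 mm ≈ 8.383 m.
Near limit Dn = s·(H − f)/(H + s − 2f) = 680 × (8383.3 − 50) / (8383.3 + 680 − 2 × 50) = 680 × 8333.3 / 8963.3 ≈ 632.21 mm.
Far limit Df = s·(H − f)/(H − s) = 680 × (8383.3 − 50) / (8383.3 − 680) = 680 × 8333.3 / 7703.3 ≈ 735.61 mm.
Depth of field = Df − Dn = 735.61 − 632.21 ≈ 103.40 mm.

103 mm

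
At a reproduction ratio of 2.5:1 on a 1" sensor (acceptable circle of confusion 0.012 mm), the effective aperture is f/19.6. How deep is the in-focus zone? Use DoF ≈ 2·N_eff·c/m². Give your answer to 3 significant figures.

At magnification m, DoF ≈ 2·N_eff·c/m² = 2 × 19.6 × 0.012 / 2.5² = 0.4704 / 6.25 ≈ 0.0753 mm.

0.0753 mm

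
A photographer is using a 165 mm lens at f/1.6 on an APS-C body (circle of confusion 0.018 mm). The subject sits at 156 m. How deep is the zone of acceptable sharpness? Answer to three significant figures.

52.9 m

Hyperfocal distance H = f²/(N·c) + f = 165²/(1.6 × 0.018) + 165 = 27225/0.0288 + 165 ≈ 945477.5 mm ≈ 945.5 m.
Near limit Dn = s·(H − f)/(H + s − 2f) = 156000 × (945477.5 − 165) / (945477.5 + 156000 − 2 × 165) = 156000 × 945312.5 / 1101147.5 ≈ 133923 mm.
Far limit Df = s·(H − f)/(H − s) = 156000 × (945477.5 − 165) / (945477.5 − 156000) = 156000 × 945312.5 / 789477.5 ≈ 186793 mm.
Depth of field = Df − Dn = 186793 − 133923 ≈ 52870 mm ≈ 52.9 m.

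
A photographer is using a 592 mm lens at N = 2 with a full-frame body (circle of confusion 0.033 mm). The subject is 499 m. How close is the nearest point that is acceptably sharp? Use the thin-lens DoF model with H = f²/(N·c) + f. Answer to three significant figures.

Hyperfocal distance H = f²/(N·c) + f = 592²/(2 × 0.033) + 592 = 350464/0.066 + 592 ≈ 5310652.6 mm ≈ 5311 m.
Near limit Dn = s·(H − f)/(H + s − 2f) = 499000 × (5310652.6 − 592) / (5310652.6 + 499000 − 2 × 592) = 499000 × 5310060.6 / 5808468.6 ≈ 456182 mm ≈ 456 m.

456 m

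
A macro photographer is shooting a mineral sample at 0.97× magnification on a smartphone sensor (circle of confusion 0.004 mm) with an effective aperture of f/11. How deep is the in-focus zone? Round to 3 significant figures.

0.0935 mm

At magnification m, DoF ≈ 2·N_eff·c/m² = 2 × 11 × 0.004 / 0.97² = 0.088 / 0.9409 ≈ 0.0935 mm.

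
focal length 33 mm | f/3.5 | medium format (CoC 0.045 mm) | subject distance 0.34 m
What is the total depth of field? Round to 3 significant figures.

Hyperfocal distance H = f²/(N·c) + f = 33²/(3.5 × 0.045) + 33 = 1089/0.1575 + 33 ≈ 6947.3 mm ≈ 6.947 m.
Near limit Dn = s·(H − f)/(H + s − 2f) = 340 × (6947.3 − 33) / (6947.3 + 340 − 2 × 33) = 340 × 6914.3 / 7221.3 ≈ 325.546 mm.
Far limit Df = s·(H − f)/(H − s) = 340 × (6947.3 − 33) / (6947.3 − 340) = 340 × 6914.3 / 6607.3 ≈ 355.798 mm.
Depth of field = Df − Dn = 355.798 − 325.546 ≈ 30.252 mm.

30.3 mm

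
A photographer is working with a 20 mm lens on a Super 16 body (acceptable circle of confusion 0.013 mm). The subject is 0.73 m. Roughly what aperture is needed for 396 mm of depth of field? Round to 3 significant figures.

Write h = H − f = f²/(N·c). The thin-lens limits are Dn = s·h/(h + (s−f)) and Df = s·h/(h − (s−f)), so DoF = Df − Dn = 2·s·(s−f)·h / (h² − (s−f)²).
That is a quadratic in h: DoF·h² − 2·s·(s−f)·h − DoF·(s−f)² = 0 ⇒ h = (s−f)·(s + √(s² + DoF²)) / DoF = 710 × (730 + √(730² + 396²)) / 396 = 710 × (730 + 830.491) / 396 ≈ 2797.9 mm.
Then N = f²/(c·h) = 20² / (0.013 × 2797.9) = 400 / 36.372 ≈ 11.

f/11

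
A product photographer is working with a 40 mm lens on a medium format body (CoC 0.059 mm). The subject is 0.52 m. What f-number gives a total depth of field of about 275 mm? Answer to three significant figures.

f/14

Write h = H − f = f²/(N·c). The thin-lens limits are Dn = s·h/(h + (s−f)) and Df = s·h/(h − (s−f)), so DoF = Df − Dn = 2·s·(s−f)·h / (h² − (s−f)²).
That is a quadratic in h: DoF·h² − 2·s·(s−f)·h − DoF·(s−f)² = 0 ⇒ h = (s−f)·(s + √(s² + DoF²)) / DoF = 480 × (520 + √(520² + 275²)) / 275 = 480 × (520 + 588.239) / 275 ≈ 1934.4 mm.
Then N = f²/(c·h) = 40² / (0.059 × 1934.4) = 1600 / 114.13 ≈ 14.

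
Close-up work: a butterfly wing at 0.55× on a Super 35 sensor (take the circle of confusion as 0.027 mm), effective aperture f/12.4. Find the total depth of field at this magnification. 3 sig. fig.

2.21 mm

At magnification m, DoF ≈ 2·N_eff·c/m² = 2 × 12.4 × 0.027 / 0.55² = 0.6696 / 0.3025 ≈ 2.21 mm.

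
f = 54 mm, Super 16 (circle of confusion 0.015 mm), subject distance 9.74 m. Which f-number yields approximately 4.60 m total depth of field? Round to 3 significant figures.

Write h = H − f = f²/(N·c). The thin-lens limits are Dn = s·h/(h + (s−f)) and Df = s·h/(h − (s−f)), so DoF = Df − Dn = 2·s·(s−f)·h / (h² − (s−f)²).
That is a quadratic in h: DoF·h² − 2·s·(s−f)·h − DoF·(s−f)² = 0 ⇒ h = (s−f)·(s + √(s² + DoF²)) / DoF = 9686 × (9740 + √(9740² + 4600²)) / 4600 = 9686 × (9740 + 10771.6) / 4600 ≈ 43190 mm.
Then N = f²/(c·h) = 54² / (0.015 × 43190) = 2916 / 647.85 ≈ 4.50.

f/4.50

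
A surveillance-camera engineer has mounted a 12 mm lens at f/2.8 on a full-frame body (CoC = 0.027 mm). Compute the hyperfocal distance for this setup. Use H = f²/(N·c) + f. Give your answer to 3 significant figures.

1.92 m

Hyperfocal distance H = f²/(N·c) + f = 12²/(2.8 × 0.027) + 12 = 144/0.0756 + 12 ≈ 1916.8 mm ≈ 1.92 m.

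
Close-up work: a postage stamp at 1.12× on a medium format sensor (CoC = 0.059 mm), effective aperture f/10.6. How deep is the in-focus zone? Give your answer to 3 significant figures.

At magnification m, DoF ≈ 2·N_eff·c/m² = 2 × 10.6 × 0.059 / 1.12² = 1.251 / 1.254 ≈ 0.997 mm.

0.997 mm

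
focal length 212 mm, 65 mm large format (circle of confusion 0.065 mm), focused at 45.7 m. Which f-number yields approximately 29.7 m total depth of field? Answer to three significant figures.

f/4.51

Write h = H − f = f²/(N·c). The thin-lens limits are Dn = s·h/(h + (s−f)) and Df = s·h/(h − (s−f)), so DoF = Df − Dn = 2·s·(s−f)·h / (h² − (s−f)²).
That is a quadratic in h: DoF·h² − 2·s·(s−f)·h − DoF·(s−f)² = 0 ⇒ h = (s−f)·(s + √(s² + DoF²)) / DoF = 45488 × (45700 + √(45700² + 29700²)) / 29700 = 45488 × (45700 + 54503.0) / 29700 ≈ 153469 mm.
Then N = f²/(c·h) = 212² / (0.065 × 153469) = 44944 / 9975.5 ≈ 4.51.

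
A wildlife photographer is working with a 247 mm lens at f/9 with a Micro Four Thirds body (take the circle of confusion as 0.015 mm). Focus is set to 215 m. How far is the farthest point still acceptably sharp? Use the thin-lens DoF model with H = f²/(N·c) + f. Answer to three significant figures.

410 m

Hyperfocal distance H = f²/(N·c) + f = 247²/(9 × 0.015) + 247 = 61009/0.135 + 247 ≈ 452165.5 mm ≈ 452.2 m.
Far limit Df = s·(H − f)/(H − s) = 215000 × (452165.5 − 247) / (452165.5 − 215000) = 215000 × 451918.5 / 237165.5 ≈ 409682 mm ≈ 410 m.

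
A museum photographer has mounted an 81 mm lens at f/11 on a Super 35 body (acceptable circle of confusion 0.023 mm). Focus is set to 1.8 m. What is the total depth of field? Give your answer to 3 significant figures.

240 mm

Hyperfocal distance H = f²/(N·c) + f = 81²/(11 × 0.023) + 81 = 6561/0.253 + 81 ≈ 26013.8 mm ≈ 26.01 m.
Near limit Dn = s·(H − f)/(H + s − 2f) = 1800 × (26013.8 − 81) / (26013.8 + 1800 − 2 × 81) = 1800 × 25932.8 / 27651.8 ≈ 1688.10 mm.
Far limit Df = s·(H − f)/(H − s) = 1800 × (26013.8 − 81) / (26013.8 − 1800) = 1800 × 25932.8 / 24213.8 ≈ 1927.79 mm.
Depth of field = Df − Dn = 1927.79 − 1688.10 ≈ 239.69 mm.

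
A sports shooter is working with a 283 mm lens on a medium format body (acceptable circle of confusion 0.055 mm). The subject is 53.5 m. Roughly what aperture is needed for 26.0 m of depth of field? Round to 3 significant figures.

Write h = H − f = f²/(N·c). The thin-lens limits are Dn = s·h/(h + (s−f)) and Df = s·h/(h − (s−f)), so DoF = Df − Dn = 2·s·(s−f)·h / (h² − (s−f)²).
That is a quadratic in h: DoF·h² − 2·s·(s−f)·h − DoF·(s−f)² = 0 ⇒ h = (s−f)·(s + √(s² + DoF²)) / DoF = 53217 × (53500 + √(53500² + 26000²)) / 26000 = 53217 × (53500 + 59483.2) / 26000 ≈ 231255 mm.
Then N = f²/(c·h) = 283² / (0.055 × 231255) = 80089 / 12719 ≈ 6.30.

f/6.30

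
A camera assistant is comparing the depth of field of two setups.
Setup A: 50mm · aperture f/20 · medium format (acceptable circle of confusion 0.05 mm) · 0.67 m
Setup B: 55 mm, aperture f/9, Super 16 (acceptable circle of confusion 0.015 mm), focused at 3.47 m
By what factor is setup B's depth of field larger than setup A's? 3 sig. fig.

Setup A: H = 50²/(20×0.05) + 50 ≈ 2550.0 mm; DoF = Df − Dn = 890.96 − 536.86 ≈ 354.10 mm.
Setup B: H = 55²/(9×0.015) + 55 ≈ 22462.4 mm; DoF = Df − Dn = 4093.9 − 3011.1 ≈ 1082.8 mm.
Ratio = 1082.8 / 354.10 ≈ 3.06.

3.06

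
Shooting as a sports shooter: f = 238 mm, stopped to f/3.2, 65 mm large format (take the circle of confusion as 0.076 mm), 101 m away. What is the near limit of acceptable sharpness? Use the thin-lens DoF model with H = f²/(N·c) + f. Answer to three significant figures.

Hyperfocal distance H = f²/(N·c) + f = 238²/(3.2 × 0.076) + 238 = 56644/0.2432 + 238 ≈ 233149.2 mm ≈ 233.1 m.
Near limit Dn = s·(H − f)/(H + s − 2f) = 101000 × (233149.2 − 238) / (233149.2 + 101000 − 2 × 238) = 101000 × 232911.2 / 333673.2 ≈ 70500 mm ≈ 70.5 m.

70.5 m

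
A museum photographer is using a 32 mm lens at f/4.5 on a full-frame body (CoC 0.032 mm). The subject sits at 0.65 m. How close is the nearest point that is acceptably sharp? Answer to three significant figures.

Hyperfocal distance H = f²/(N·c) + f = 32²/(4.5 × 0.032) + 32 = 1024/0.144 + 32 ≈ 7143.1 mm ≈ 7.143 m.
Near limit Dn = s·(H − f)/(H + s − 2f) = 650 × (7143.1 − 32) / (7143.1 + 650 − 2 × 32) = 650 × 7111.1 / 7729.1 ≈ 598.03 mm ≈ 0.598 m.

0.598 m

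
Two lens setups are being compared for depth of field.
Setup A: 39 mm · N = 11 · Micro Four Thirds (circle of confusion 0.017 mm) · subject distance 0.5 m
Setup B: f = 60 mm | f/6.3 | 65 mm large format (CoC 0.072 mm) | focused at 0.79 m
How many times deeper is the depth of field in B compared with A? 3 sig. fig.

2.58

Setup A: H = 39²/(11×0.017) + 39 ≈ 8172.7 mm; DoF = Df − Dn = 530.042 − 473.181 ≈ 56.861 mm.
Setup B: H = 60²/(6.3×0.072) + 60 ≈ 7996.5 mm; DoF = Df − Dn = 870.02 − 723.46 ≈ 146.56 mm.
Ratio = 146.56 / 56.861 ≈ 2.58.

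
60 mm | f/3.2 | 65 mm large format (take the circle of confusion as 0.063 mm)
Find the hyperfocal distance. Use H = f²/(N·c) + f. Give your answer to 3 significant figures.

Hyperfocal distance H = f²/(N·c) + f = 60²/(3.2 × 0.063) + 60 = 3600/0.2016 + 60 ≈ 17917.1 mm ≈ 17.9 m.

17.9 m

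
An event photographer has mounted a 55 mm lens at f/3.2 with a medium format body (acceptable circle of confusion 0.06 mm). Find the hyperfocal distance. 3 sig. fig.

15.8 m

Hyperfocal distance H = f²/(N·c) + f = 55²/(3.2 × 0.06) + 55 = 3025/0.192 + 55 ≈ 15810.2 mm ≈ 15.8 m.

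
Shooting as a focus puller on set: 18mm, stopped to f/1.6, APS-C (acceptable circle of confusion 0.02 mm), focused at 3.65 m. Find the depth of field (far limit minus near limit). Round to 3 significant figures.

3.01 m

Hyperfocal distance H = f²/(N·c) + f = 18²/(1.6 × 0.02) + 18 = 324/0.032 + 18 ≈ 10143.0 mm ≈ 10.14 m.
Near limit Dn = s·(H − f)/(H + s − 2f) = 3650 × (10143.0 − 18) / (10143.0 + 3650 − 2 × 18) = 3650 × 10125.0 / 13757.0 ≈ 2686.4 mm.
Far limit Df = s·(H − f)/(H − s) = 3650 × (10143.0 − 18) / (10143.0 − 3650) = 3650 × 10125.0 / 6493.0 ≈ 5691.7 mm.
Depth of field = Df − Dn = 5691.7 − 2686.4 ≈ 3005.3 mm ≈ 3.01 m.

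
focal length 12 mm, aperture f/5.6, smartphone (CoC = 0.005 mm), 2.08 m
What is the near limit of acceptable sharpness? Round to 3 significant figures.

1.48 m

Hyperfocal distance H = f²/(N·c) + f = 12²/(5.6 × 0.005) + 12 = 144/0.028 + 12 ≈ 5154.9 mm ≈ 5.155 m.
Near limit Dn = s·(H − f)/(H + s − 2f) = 2080 × (5154.9 − 12) / (5154.9 + 2080 − 2 × 12) = 2080 × 5142.9 / 7210.9 ≈ 1483.5 mm ≈ 1.48 m.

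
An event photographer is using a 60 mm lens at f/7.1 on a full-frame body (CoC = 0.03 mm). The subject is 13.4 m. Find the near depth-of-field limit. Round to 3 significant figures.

Hyperfocal distance H = f²/(N·c) + f = 60²/(7.1 × 0.03) + 60 = 3600/0.213 + 60 ≈ 16961.4 mm ≈ 16.96 m.
Near limit Dn = s·(H − f)/(H + s − 2f) = 13400 × (16961.4 − 60) / (16961.4 + 13400 − 2 × 60) = 13400 × 16901.4 / 30241.4 ≈ 7489.0 mm ≈ 7.49 m.

7.49 m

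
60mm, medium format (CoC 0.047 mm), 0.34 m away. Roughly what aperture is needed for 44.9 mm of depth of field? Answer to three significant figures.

Write h = H − f = f²/(N·c). The thin-lens limits are Dn = s·h/(h + (s−f)) and Df = s·h/(h − (s−f)), so DoF = Df − Dn = 2·s·(s−f)·h / (h² − (s−f)²).
That is a quadratic in h: DoF·h² − 2·s·(s−f)·h − DoF·(s−f)² = 0 ⇒ h = (s−f)·(s + √(s² + DoF²)) / DoF = 280 × (340 + √(340² + 44.9²)) / 44.9 = 280 × (340 + 342.952) / 44.9 ≈ 4258.9 mm.
Then N = f²/(c·h) = 60² / (0.047 × 4258.9) = 3600 / 200.17 ≈ 18.

f/18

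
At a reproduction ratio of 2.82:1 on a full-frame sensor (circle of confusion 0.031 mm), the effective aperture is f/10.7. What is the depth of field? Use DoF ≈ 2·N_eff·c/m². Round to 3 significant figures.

At magnification m, DoF ≈ 2·N_eff·c/m² = 2 × 10.7 × 0.031 / 2.82² = 0.6634 / 7.952 ≈ 0.0834 mm.

0.0834 mm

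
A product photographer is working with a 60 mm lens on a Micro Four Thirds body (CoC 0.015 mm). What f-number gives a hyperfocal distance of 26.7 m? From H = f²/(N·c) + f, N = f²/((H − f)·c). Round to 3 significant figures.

Rearrange H = f²/(N·c) + f for N: N = f² / ((H − f)·c).
N = 60² / ((26700 − 60) × 0.015) = 3600 / 399.6 ≈ 9.01.

f/9.01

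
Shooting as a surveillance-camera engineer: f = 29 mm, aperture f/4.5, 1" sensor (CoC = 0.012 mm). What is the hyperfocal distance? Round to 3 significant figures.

15.6 m

Hyperfocal distance H = f²/(N·c) + f = 29²/(4.5 × 0.012) + 29 = 841/0.054 + 29 ≈ 15603.1 mm ≈ 15.6 m.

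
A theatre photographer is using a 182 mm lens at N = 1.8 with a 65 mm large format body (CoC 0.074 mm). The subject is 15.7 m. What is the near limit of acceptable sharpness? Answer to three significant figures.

14.8 m

Hyperfocal distance H = f²/(N·c) + f = 182²/(1.8 × 0.074) + 182 = 33124/0.1332 + 182 ≈ 248860.7 mm ≈ 248.9 m.
Near limit Dn = s·(H − f)/(H + s − 2f) = 15700 × (248860.7 − 182) / (248860.7 + 15700 − 2 × 182) = 15700 × 248678.7 / 264196.7 ≈ 14778 mm ≈ 14.8 m.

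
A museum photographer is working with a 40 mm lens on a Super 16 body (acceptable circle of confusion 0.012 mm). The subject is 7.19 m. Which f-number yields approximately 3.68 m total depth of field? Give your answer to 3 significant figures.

f/4.49

Write h = H − f = f²/(N·c). The thin-lens limits are Dn = s·h/(h + (s−f)) and Df = s·h/(h − (s−f)), so DoF = Df − Dn = 2·s·(s−f)·h / (h² − (s−f)²).
That is a quadratic in h: DoF·h² − 2·s·(s−f)·h − DoF·(s−f)² = 0 ⇒ h = (s−f)·(s + √(s² + DoF²)) / DoF = 7150 × (7190 + √(7190² + 3680²)) / 3680 = 7150 × (7190 + 8077.04) / 3680 ≈ 29663 mm.
Then N = f²/(c·h) = 40² / (0.012 × 29663) = 1600 / 355.95 ≈ 4.49.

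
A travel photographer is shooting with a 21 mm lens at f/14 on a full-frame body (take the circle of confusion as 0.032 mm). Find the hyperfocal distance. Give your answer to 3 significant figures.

1.01 m

Hyperfocal distance H = f²/(N·c) + f = 21²/(14 × 0.032) + 21 = 441/0.448 + 21 ≈ 1005.4 mm ≈ 1.01 m.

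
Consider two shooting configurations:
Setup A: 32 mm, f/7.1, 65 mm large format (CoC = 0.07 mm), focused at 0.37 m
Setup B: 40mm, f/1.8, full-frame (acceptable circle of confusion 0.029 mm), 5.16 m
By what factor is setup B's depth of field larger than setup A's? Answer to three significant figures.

Setup A: H = 32²/(7.1×0.07) + 32 ≈ 2092.4 mm; DoF = Df − Dn = 442.61 − 317.86 ≈ 124.75 mm.
Setup B: H = 40²/(1.8×0.029) + 40 ≈ 30691.3 mm; DoF = Df − Dn = 6194.8 − 4421.4 ≈ 1773.4 mm.
Ratio = 1773.4 / 124.75 ≈ 14.2.

14.2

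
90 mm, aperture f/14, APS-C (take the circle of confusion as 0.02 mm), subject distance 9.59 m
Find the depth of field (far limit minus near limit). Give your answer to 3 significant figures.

7.06 m

Hyperfocal distance H = f²/(N·c) + f = 90²/(14 × 0.02) + 90 = 8100/0.28 + 90 ≈ 29018.6 mm ≈ 29.02 m.
Near limit Dn = s·(H − f)/(H + s − 2f) = 9590 × (29018.6 − 90) / (29018.6 + 9590 − 2 × 90) = 9590 × 28928.6 / 38428.6 ≈ 7219.2 mm.
Far limit Df = s·(H − f)/(H − s) = 9590 × (29018.6 − 90) / (29018.6 − 9590) = 9590 × 28928.6 / 19428.6 ≈ 14279.2 mm.
Depth of field = Df − Dn = 14279.2 − 7219.2 ≈ 7060.0 mm ≈ 7.06 m.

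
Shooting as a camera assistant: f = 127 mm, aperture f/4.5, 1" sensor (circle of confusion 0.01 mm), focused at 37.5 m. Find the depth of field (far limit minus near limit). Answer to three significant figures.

Hyperfocal distance H = f²/(N·c) + f = 127²/(4.5 × 0.01) + 127 = 16129/0.045 + 127 ≈ 358549.2 mm ≈ 358.5 m.
Near limit Dn = s·(H − f)/(H + s − 2f) = 37500 × (358549.2 − 127) / (358549.2 + 37500 − 2 × 127) = 37500 × 358422.2 / 395795.2 ≈ 33959.1 mm.
Far limit Df = s·(H − f)/(H − s) = 37500 × (358549.2 − 127) / (358549.2 − 37500) = 37500 × 358422.2 / 321049.2 ≈ 41865.3 mm.
Depth of field = Df − Dn = 41865.3 − 33959.1 ≈ 7906.2 mm ≈ 7.91 m.

7.91 m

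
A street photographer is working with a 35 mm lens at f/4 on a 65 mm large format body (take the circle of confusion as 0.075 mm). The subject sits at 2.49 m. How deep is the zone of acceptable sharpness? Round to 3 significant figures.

4.69 m

Hyperfocal distance H = f²/(N·c) + f = 35²/(4 × 0.075) + 35 = 1225/0.3 + 35 ≈ 4118.3 mm ≈ 4.118 m.
Near limit Dn = s·(H − f)/(H + s − 2f) = 2490 × (4118.3 − 35) / (4118.3 + 2490 − 2 × 35) = 2490 × 4083.3 / 6538.3 ≈ 1555.1 mm.
Far limit Df = s·(H − f)/(H − s) = 2490 × (4118.3 − 35) / (4118.3 − 2490) = 2490 × 4083.3 / 1628.3 ≈ 6244.1 mm.
Depth of field = Df − Dn = 6244.1 − 1555.1 ≈ 4689.0 mm ≈ 4.69 m.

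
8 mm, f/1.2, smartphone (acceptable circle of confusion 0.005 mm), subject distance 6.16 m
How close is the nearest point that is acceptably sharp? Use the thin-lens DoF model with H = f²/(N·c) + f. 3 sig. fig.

Hyperfocal distance H = f²/(N·c) + f = 8²/(1.2 × 0.005) + 8 = 64/0.006 + 8 ≈ 10674.7 mm ≈ 10.67 m.
Near limit Dn = s·(H − f)/(H + s − 2f) = 6160 × (10674.7 − 8) / (10674.7 + 6160 − 2 × 8) = 6160 × 10666.7 / 16818.7 ≈ 3906.8 mm ≈ 3.91 m.

3.91 m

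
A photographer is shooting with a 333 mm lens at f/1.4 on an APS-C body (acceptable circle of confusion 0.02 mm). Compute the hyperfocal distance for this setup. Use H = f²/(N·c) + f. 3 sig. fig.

3960 m

Hyperfocal distance H = f²/(N·c) + f = 333²/(1.4 × 0.02) + 333 = 110889/0.028 + 333 ≈ 3960654.4 mm ≈ 3960 m.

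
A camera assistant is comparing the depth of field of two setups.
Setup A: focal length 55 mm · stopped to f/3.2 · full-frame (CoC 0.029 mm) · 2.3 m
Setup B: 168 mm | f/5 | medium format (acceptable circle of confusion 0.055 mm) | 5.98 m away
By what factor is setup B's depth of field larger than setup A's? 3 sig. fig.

Setup A: H = 55²/(3.2×0.029) + 55 ≈ 32652.0 mm; DoF = Df − Dn = 2470.12 − 2151.80 ≈ 318.32 mm.
Setup B: H = 168²/(5×0.055) + 168 ≈ 102800.7 mm; DoF = Df − Dn = 6338.97 − 5659.51 ≈ 679.46 mm.
Ratio = 679.46 / 318.32 ≈ 2.13.

2.13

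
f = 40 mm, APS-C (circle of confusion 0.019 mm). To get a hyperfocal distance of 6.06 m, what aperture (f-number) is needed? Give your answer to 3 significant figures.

f/14

Rearrange H = f²/(N·c) + f for N: N = f² / ((H − f)·c).
N = 40² / ((6060 − 40) × 0.019) = 1600 / 114.4 ≈ 14.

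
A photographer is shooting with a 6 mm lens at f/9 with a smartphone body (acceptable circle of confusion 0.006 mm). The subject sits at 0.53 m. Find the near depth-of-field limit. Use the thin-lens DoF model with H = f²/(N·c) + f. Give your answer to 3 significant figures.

297 mm

Hyperfocal distance H = f²/(N·c) + f = 6²/(9 × 0.006) + 6 = 36/0.054 + 6 ≈ 672.7 mm ≈ 0.673 m.
Near limit Dn = s·(H − f)/(H + s − 2f) = 530 × (672.7 − 6) / (672.7 + 530 − 2 × 6) = 530 × 666.7 / 1190.7 ≈ 296.75 mm.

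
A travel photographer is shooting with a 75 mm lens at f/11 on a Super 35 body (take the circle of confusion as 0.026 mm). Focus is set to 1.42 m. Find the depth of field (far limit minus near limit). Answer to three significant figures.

Hyperfocal distance H = f²/(N·c) + f = 75²/(11 × 0.026) + 75 = 5625/0.286 + 75 ≈ 19742.8 mm ≈ 19.74 m.
Near limit Dn = s·(H − f)/(H + s − 2f) = 1420 × (19742.8 − 75) / (19742.8 + 1420 − 2 × 75) = 1420 × 19667.8 / 21012.8 ≈ 1329.11 mm.
Far limit Df = s·(H − f)/(H − s) = 1420 × (19742.8 − 75) / (19742.8 − 1420) = 1420 × 19667.8 / 18322.8 ≈ 1524.24 mm.
Depth of field = Df − Dn = 1524.24 − 1329.11 ≈ 195.13 mm.

195 mm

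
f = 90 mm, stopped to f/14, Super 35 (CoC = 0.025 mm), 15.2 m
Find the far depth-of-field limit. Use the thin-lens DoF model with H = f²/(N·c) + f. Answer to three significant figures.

43.8 m

Hyperfocal distance H = f²/(N·c) + f = 90²/(14 × 0.025) + 90 = 8100/0.35 + 90 ≈ 23232.9 mm ≈ 23.23 m.
Far limit Df = s·(H − f)/(H − s) = 15200 × (23232.9 − 90) / (23232.9 − 15200) = 15200 × 23142.9 / 8032.9 ≈ 43792 mm ≈ 43.8 m.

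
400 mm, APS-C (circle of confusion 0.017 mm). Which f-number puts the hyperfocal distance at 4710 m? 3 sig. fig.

Rearrange H = f²/(N·c) + f for N: N = f² / ((H − f)·c).
N = 400² / ((4710000 − 400) × 0.017) = 160000 / 80063 ≈ 2.00.

f/2.00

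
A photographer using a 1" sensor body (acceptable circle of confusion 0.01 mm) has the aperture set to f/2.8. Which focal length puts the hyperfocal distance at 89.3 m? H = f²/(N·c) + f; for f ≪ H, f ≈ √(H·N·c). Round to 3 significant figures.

From H = f²/(N·c) + f, with f ≪ H: f ≈ √(H·N·c) = √(89300 × 2.8 × 0.01) = √2500.4 ≈ 50.00 mm.
The +f correction barely moves this — solving exactly, f² + N·c·f − N·c·H = 0 ⇒ f = (−N·c + √((N·c)² + 4·N·c·H))/2 = (−0.028 + √10002)/2 ≈ 49.990 mm, so f ≈ 50.0 mm.

50.0 mm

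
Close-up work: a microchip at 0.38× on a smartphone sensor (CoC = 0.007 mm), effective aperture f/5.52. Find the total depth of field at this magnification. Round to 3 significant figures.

0.535 mm

At magnification m, DoF ≈ 2·N_eff·c/m² = 2 × 5.52 × 0.007 / 0.38² = 0.07728 / 0.1444 ≈ 0.535 mm.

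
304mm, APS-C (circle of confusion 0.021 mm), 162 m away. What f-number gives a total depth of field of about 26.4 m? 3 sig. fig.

Write h = H − f = f²/(N·c). The thin-lens limits are Dn = s·h/(h + (s−f)) and Df = s·h/(h − (s−f)), so DoF = Df − Dn = 2·s·(s−f)·h / (h² − (s−f)²).
That is a quadratic in h: DoF·h² − 2·s·(s−f)·h − DoF·(s−f)² = 0 ⇒ h = (s−f)·(s + √(s² + DoF²)) / DoF = 161696 × (162000 + √(162000² + 26400²)) / 26400 = 161696 × (162000 + 164137) / 26400 ≈ 1997540 mm.
Then N = f²/(c·h) = 304² / (0.021 × 1997540) = 92416 / 41948 ≈ 2.20.

f/2.20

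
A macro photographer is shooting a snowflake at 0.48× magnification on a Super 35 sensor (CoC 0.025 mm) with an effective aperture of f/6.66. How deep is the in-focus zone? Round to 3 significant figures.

1.45 mm

At magnification m, DoF ≈ 2·N_eff·c/m² = 2 × 6.66 × 0.025 / 0.48² = 0.333 / 0.2304 ≈ 1.45 mm.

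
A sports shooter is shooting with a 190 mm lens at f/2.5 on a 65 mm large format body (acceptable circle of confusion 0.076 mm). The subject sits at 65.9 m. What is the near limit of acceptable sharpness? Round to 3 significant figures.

Hyperfocal distance H = f²/(N·c) + f = 190²/(2.5 × 0.076) + 190 = 36100/0.19 + 190 ≈ 190190.0 mm ≈ 190.2 m.
Near limit Dn = s·(H − f)/(H + s − 2f) = 65900 × (190190.0 − 190) / (190190.0 + 65900 − 2 × 190) = 65900 × 190000.0 / 255710.0 ≈ 48966 mm ≈ 49.0 m.

49.0 m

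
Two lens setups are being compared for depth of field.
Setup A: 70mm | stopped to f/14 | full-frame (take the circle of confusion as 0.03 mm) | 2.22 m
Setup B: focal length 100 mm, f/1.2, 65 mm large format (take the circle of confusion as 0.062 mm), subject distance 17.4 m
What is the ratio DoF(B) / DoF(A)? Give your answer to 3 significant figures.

Setup A: H = 70²/(14×0.03) + 70 ≈ 11736.7 mm; DoF = Df − Dn = 2721.54 − 1874.55 ≈ 846.99 mm.
Setup B: H = 100²/(1.2×0.062) + 100 ≈ 134508.6 mm; DoF = Df − Dn = 19970.4 − 15415.8 ≈ 4554.6 mm.
Ratio = 4554.6 / 846.99 ≈ 5.38.

5.38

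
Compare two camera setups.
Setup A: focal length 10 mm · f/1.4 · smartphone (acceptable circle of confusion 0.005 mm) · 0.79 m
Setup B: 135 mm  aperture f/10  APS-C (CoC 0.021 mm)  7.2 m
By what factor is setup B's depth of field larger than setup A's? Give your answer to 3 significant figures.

Setup A: H = 10²/(1.4×0.005) + 10 ≈ 14295.7 mm; DoF = Df − Dn = 835.625 − 749.099 ≈ 86.526 mm.
Setup B: H = 135²/(10×0.021) + 135 ≈ 86920.7 mm; DoF = Df − Dn = 7838.1 − 6658.0 ≈ 1180.1 mm.
Ratio = 1180.1 / 86.526 ≈ 13.6.

13.6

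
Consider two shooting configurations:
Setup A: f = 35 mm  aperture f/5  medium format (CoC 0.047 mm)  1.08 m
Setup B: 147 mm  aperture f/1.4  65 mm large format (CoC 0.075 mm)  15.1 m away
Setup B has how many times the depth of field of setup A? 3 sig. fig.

Setup A: H = 35²/(5×0.047) + 35 ≈ 5247.8 mm; DoF = Df − Dn = 1350.79 − 899.65 ≈ 451.14 mm.
Setup B: H = 147²/(1.4×0.075) + 147 ≈ 205947.0 mm; DoF = Df − Dn = 16283.1 − 14077.2 ≈ 2205.9 mm.
Ratio = 2205.9 / 451.14 ≈ 4.89.

4.89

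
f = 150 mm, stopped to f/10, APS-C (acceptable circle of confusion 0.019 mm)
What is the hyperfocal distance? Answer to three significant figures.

119 m

Hyperfocal distance H = f²/(N·c) + f = 150²/(10 × 0.019) + 150 = 22500/0.19 + 150 ≈ 118571.1 mm ≈ 119 m.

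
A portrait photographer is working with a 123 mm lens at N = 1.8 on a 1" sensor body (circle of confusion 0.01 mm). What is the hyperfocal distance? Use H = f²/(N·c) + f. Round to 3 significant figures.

Hyperfocal distance H = f²/(N·c) + f = 123²/(1.8 × 0.01) + 123 = 15129/0.018 + 123 ≈ 840623.0 mm ≈ 841 m.

841 m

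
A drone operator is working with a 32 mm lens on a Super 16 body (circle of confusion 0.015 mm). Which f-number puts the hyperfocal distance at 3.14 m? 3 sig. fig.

Rearrange H = f²/(N·c) + f for N: N = f² / ((H − f)·c).
N = 32² / ((3140 − 32) × 0.015) = 1024 / 46.62 ≈ 22.

f/22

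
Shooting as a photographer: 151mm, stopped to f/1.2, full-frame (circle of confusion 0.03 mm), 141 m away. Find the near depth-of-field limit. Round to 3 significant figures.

115 m

Hyperfocal distance H = f²/(N·c) + f = 151²/(1.2 × 0.03) + 151 = 22801/0.036 + 151 ≈ 633512.1 mm ≈ 633.5 m.
Near limit Dn = s·(H − f)/(H + s − 2f) = 141000 × (633512.1 − 151) / (633512.1 + 141000 − 2 × 151) = 141000 × 633361.1 / 774210.1 ≈ 115348 mm ≈ 115 m.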